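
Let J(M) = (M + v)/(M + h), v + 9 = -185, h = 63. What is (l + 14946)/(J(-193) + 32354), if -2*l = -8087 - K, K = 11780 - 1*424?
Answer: 3206775/4206407 ≈ 0.76235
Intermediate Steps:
K = 11356 (K = 11780 - 424 = 11356)
l = 19443/2 (l = -(-8087 - 1*11356)/2 = -(-8087 - 11356)/2 = -½*(-19443) = 19443/2 ≈ 9721.5)
v = -194 (v = -9 - 185 = -194)
J(M) = (-194 + M)/(63 + M) (J(M) = (M - 194)/(M + 63) = (-194 + M)/(63 + M))
(l + 14946)/(J(-193) + 32354) = (19443/2 + 14946)/((-194 - 193)/(63 - 193) + 32354) = 49335/(2*(-387/(-130) + 32354)) = 49335/(2*(-1/130*(-387) + 32354)) = 49335/(2*(387/130 + 32354)) = 49335/(2*(4206407/130)) = (49335/2)*(130/4206407) = 3206775/4206407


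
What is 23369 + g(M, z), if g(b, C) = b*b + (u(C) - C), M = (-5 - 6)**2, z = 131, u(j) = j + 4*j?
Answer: 38534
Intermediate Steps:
u(j) = 5*j
M = 121 (M = (-11)**2 = 121)
g(b, C) = b**2 + 4*C (g(b, C) = b*b + (5*C - C) = b**2 + 4*C)
23369 + g(M, z) = 23369 + (121**2 + 4*131) = 23369 + (14641 + 524) = 23369 + 15165 = 38534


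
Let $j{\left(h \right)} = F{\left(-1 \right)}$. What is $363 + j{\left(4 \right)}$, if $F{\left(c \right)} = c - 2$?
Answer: $360$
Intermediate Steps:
$F{\left(c \right)} = -2 + c$ ($F{\left(c \right)} = c - 2 = -2 + c$)
$j{\left(h \right)} = -3$ ($j{\left(h \right)} = -2 - 1 = -3$)
$363 + j{\left(4 \right)} = 363 - 3 = 360$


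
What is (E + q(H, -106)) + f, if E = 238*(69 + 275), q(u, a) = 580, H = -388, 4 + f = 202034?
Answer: 284482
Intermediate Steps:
f = 202030 (f = -4 + 202034 = 202030)
E = 81872 (E = 238*344 = 81872)
(E + q(H, -106)) + f = (81872 + 580) + 202030 = 82452 + 202030 = 284482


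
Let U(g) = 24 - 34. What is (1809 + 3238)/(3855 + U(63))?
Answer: 5047/3845 ≈ 1.3126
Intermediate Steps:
U(g) = -10
(1809 + 3238)/(3855 + U(63)) = (1809 + 3238)/(3855 - 10) = 5047/3845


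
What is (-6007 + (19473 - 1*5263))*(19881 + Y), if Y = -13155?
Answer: 55173378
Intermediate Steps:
(-6007 + (19473 - 1*5263))*(19881 + Y) = (-6007 + (19473 - 1*5263))*(19881 - 13155) = (-6007 + (19473 - 5263))*6726 = (-6007 + 14210)*6726 = 8203*6726 = 55173378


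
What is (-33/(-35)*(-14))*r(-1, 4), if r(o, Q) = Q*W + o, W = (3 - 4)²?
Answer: -198/5 ≈ -39.600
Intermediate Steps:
W = 1 (W = (-1)² = 1)
r(o, Q) = Q + o (r(o, Q) = Q*1 + o = Q + o)
(-33/(-35)*(-14))*r(-1, 4) = (-33/(-35)*(-14))*(4 - 1) = (-33*(-1/35)*(-14))*3 = ((33/35)*(-14))*3 = -66/5*3 = -198/5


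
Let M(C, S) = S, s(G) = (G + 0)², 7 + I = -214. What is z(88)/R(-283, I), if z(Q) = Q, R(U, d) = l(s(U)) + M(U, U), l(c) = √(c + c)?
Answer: 88/283 + 88*√2/283 ≈ 0.75071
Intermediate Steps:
I = -221 (I = -7 - 214 = -221)
s(G) = G²
l(c) = √2*√c (l(c) = √(2*c) = √2*√c)
R(U, d) = U + √2*√(U²) (R(U, d) = √2*√(U²) + U = U + √2*√(U²))
z(88)/R(-283, I) = 88/(-283 + √2*√((-283)²)) = 88/(-283 + √2*√80089) = 88/(-283 + √2*283) = 88/(-283 + 283*√2)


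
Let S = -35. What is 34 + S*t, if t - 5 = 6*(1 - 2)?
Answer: 69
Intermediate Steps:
t = -1 (t = 5 + 6*(1 - 2) = 5 + 6*(-1) = 5 - 6 = -1)
34 + S*t = 34 - 35*(-1) = 34 + 35 = 69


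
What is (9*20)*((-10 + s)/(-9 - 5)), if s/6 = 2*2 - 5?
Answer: 1440/7 ≈ 205.71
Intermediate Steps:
s = -6 (s = 6*(2*2 - 5) = 6*(4 - 5) = 6*(-1) = -6)
(9*20)*((-10 + s)/(-9 - 5)) = (9*20)*((-10 - 6)/(-9 - 5)) = 180*(-16/(-14)) = 180*(-16*(-1/14)) = 180*(8/7) = 1440/7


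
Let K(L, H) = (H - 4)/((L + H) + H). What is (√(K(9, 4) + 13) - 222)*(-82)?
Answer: 18204 - 82*√13 ≈ 17908.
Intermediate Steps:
K(L, H) = (-4 + H)/(L + 2*H) (K(L, H) = (-4 + H)/((H + L) + H) = (-4 + H)/(L + 2*H))
(√(K(9, 4) + 13) - 222)*(-82) = (√((-4 + 4)/(9 + 2*4) + 13) - 222)*(-82) = (√(0/(9 + 8) + 13) - 222)*(-82) = (√(0/17 + 13) - 222)*(-82) = (√((1/17)*0 + 13) - 222)*(-82) = (√(0 + 13) - 222)*(-82) = (√13 - 222)*(-82) = (-222 + √13)*(-82) = 18204 - 82*√13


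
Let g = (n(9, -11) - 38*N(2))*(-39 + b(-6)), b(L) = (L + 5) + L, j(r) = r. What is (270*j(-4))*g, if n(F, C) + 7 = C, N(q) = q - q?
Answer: -894240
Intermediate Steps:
N(q) = 0
n(F, C) = -7 + C
b(L) = 5 + 2*L (b(L) = (5 + L) + L = 5 + 2*L)
g = 828 (g = ((-7 - 11) - 38*0)*(-39 + (5 + 2*(-6))) = (-18 + 0)*(-39 + (5 - 12)) = -18*(-39 - 7) = -18*(-46) = 828)
(270*j(-4))*g = (270*(-4))*828 = -1080*828 = -894240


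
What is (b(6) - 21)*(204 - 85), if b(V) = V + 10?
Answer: -595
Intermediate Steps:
b(V) = 10 + V
(b(6) - 21)*(204 - 85) = ((10 + 6) - 21)*(204 - 85) = (16 - 21)*119 = -5*119 = -595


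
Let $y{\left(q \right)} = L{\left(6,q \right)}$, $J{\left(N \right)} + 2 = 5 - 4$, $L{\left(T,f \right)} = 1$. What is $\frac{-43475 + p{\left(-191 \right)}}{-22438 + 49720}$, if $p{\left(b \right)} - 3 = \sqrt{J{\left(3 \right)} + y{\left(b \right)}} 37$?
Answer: $- \frac{21736}{13641} \approx -1.5934$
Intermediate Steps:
$J{\left(N \right)} = -1$ ($J{\left(N \right)} = -2 + \left(5 - 4\right) = -2 + 1 = -1$)
$y{\left(q \right)} = 1$
$p{\left(b \right)} = 3$ ($p{\left(b \right)} = 3 + \sqrt{-1 + 1} \cdot 37 = 3 + \sqrt{0} \cdot 37 = 3 + 0 \cdot 37 = 3 + 0 = 3$)
$\frac{-43475 + p{\left(-191 \right)}}{-22438 + 49720} = \frac{-43475 + 3}{-22438 + 49720} = - \frac{43472}{27282} = \left(-43472\right) \frac{1}{27282} = - \frac{21736}{13641}$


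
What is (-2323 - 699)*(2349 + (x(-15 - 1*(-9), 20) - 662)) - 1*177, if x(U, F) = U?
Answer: -5080159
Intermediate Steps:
(-2323 - 699)*(2349 + (x(-15 - 1*(-9), 20) - 662)) - 1*177 = (-2323 - 699)*(2349 + ((-15 - 1*(-9)) - 662)) - 1*177 = -3022*(2349 + ((-15 + 9) - 662)) - 177 = -3022*(2349 + (-6 - 662)) - 177 = -3022*(2349 - 668) - 177 = -3022*1681 - 177 = -5079982 - 177 = -5080159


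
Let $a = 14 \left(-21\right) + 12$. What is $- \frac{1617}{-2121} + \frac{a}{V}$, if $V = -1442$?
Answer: $\frac{69758}{72821} \approx 0.95794$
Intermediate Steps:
$a = -282$ ($a = -294 + 12 = -282$)
$- \frac{1617}{-2121} + \frac{a}{V} = - \frac{1617}{-2121} - \frac{282}{-1442} = \left(-1617\right) \left(- \frac{1}{2121}\right) - - \frac{141}{721} = \frac{77}{101} + \frac{141}{721} = \frac{69758}{72821}$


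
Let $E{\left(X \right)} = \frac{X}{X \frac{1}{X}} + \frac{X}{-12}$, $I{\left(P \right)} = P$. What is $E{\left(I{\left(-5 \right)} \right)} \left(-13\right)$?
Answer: $\frac{715}{12} \approx 59.583$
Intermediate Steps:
$E{\left(X \right)} = \frac{11 X}{12}$ ($E{\left(X \right)} = \frac{X}{1} + X \left(- \frac{1}{12}\right) = X 1 - \frac{X}{12} = X - \frac{X}{12} = \frac{11 X}{12}$)
$E{\left(I{\left(-5 \right)} \right)} \left(-13\right) = \frac{11}{12} \left(-5\right) \left(-13\right) = \left(- \frac{55}{12}\right) \left(-13\right) = \frac{715}{12}$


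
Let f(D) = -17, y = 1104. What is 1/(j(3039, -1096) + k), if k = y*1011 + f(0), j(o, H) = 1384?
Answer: 1/1117511 ≈ 8.9485e-7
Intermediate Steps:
k = 1116127 (k = 1104*1011 - 17 = 1116144 - 17 = 1116127)
1/(j(3039, -1096) + k) = 1/(1384 + 1116127) = 1/1117511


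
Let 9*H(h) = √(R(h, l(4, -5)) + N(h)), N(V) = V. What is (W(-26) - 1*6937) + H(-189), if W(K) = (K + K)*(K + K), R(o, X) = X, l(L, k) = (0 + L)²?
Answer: -4233 + I*√173/9 ≈ -4233.0 + 1.4614*I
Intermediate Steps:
l(L, k) = L²
W(K) = 4*K² (W(K) = (2*K)*(2*K) = 4*K²)
H(h) = √(16 + h)/9 (H(h) = √(4² + h)/9 = √(16 + h)/9)
(W(-26) - 1*6937) + H(-189) = (4*(-26)² - 1*6937) + √(16 - 189)/9 = (4*676 - 6937) + √(-173)/9 = (2704 - 6937) + (I*√173)/9 = -4233 + I*√173/9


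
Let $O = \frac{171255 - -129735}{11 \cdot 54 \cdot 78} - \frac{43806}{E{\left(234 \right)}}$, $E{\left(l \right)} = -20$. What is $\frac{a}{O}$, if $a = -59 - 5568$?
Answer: $- \frac{108629235}{42409154} \approx -2.5615$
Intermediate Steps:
$O = \frac{42409154}{19305}$ ($O = \frac{171255 - -129735}{11 \cdot 54 \cdot 78} - \frac{43806}{-20} = \frac{171255 + 129735}{594 \cdot 78} - - \frac{21903}{10} = \frac{300990}{46332} + \frac{21903}{10} = 300990 \cdot \frac{1}{46332} + \frac{21903}{10} = \frac{50165}{7722} + \frac{21903}{10} = \frac{42409154}{19305} \approx 2196.8$)
$a = -5627$ ($a = -59 - 5568 = -5627$)
$\frac{a}{O} = - \frac{5627}{\frac{42409154}{19305}} = \left(-5627\right) \frac{19305}{42409154} = - \frac{108629235}{42409154}$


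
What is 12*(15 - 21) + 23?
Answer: -49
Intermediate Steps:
12*(15 - 21) + 23 = 12*(-6) + 23 = -72 + 23 = -49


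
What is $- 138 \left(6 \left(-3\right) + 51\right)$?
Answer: $-4554$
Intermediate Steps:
$- 138 \left(6 \left(-3\right) + 51\right) = - 138 \left(-18 + 51\right) = \left(-138\right) 33 = -4554$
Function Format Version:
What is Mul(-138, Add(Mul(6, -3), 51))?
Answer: -4554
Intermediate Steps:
Mul(-138, Add(Mul(6, -3), 51)) = Mul(-138, Add(-18, 51)) = Mul(-138, 33) = -4554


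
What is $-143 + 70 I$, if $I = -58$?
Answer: $-4203$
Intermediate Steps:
$-143 + 70 I = -143 + 70 \left(-58\right) = -143 - 4060 = -4203$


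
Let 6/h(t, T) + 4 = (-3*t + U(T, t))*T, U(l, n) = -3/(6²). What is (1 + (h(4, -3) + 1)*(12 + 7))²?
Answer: 1024144/1849 ≈ 553.89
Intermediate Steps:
U(l, n) = -1/12 (U(l, n) = -3/36 = -3*1/36 = -1/12)
h(t, T) = 6/(-4 + T*(-1/12 - 3*t)) (h(t, T) = 6/(-4 + (-3*t - 1/12)*T) = 6/(-4 + (-1/12 - 3*t)*T) = 6/(-4 + T*(-1/12 - 3*t)))
(1 + (h(4, -3) + 1)*(12 + 7))² = (1 + (-72/(48 - 3 + 36*(-3)*4) + 1)*(12 + 7))² = (1 + (-72/(48 - 3 - 432) + 1)*19)² = (1 + (-72/(-387) + 1)*19)² = (1 + (-72*(-1/387) + 1)*19)² = (1 + (8/43 + 1)*19)² = (1 + (51/43)*19)² = (1 + 969/43)² = (1012/43)² = 1024144/1849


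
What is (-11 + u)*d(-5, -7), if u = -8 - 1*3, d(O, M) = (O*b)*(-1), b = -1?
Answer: 110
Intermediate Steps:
d(O, M) = O (d(O, M) = (O*(-1))*(-1) = -O*(-1) = O)
u = -11 (u = -8 - 3 = -11)
(-11 + u)*d(-5, -7) = (-11 - 11)*(-5) = -22*(-5) = 110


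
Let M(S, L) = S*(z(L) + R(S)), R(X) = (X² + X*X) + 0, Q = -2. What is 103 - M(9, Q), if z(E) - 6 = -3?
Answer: -1382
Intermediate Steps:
R(X) = 2*X² (R(X) = (X² + X²) + 0 = 2*X² + 0 = 2*X²)
z(E) = 3 (z(E) = 6 - 3 = 3)
M(S, L) = S*(3 + 2*S²)
103 - M(9, Q) = 103 - 9*(3 + 2*9²) = 103 - 9*(3 + 2*81) = 103 - 9*(3 + 162) = 103 - 9*165 = 103 - 1*1485 = 103 - 1485 = -1382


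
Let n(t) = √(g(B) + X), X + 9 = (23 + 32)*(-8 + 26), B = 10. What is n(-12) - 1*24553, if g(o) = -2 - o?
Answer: -24553 + √969 ≈ -24522.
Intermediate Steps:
X = 981 (X = -9 + (23 + 32)*(-8 + 26) = -9 + 55*18 = -9 + 990 = 981)
n(t) = √969 (n(t) = √((-2 - 1*10) + 981) = √((-2 - 10) + 981) = √(-12 + 981) = √969)
n(-12) - 1*24553 = √969 - 1*24553 = √969 - 24553 = -24553 + √969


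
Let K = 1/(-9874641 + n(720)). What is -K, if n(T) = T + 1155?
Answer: 1/9872766 ≈ 1.0129e-7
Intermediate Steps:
n(T) = 1155 + T
K = -1/9872766 (K = 1/(-9874641 + (1155 + 720)) = 1/(-9874641 + 1875) = 1/(-9872766) = -1/9872766 ≈ -1.0129e-7)
-K = -1*(-1/9872766) = 1/9872766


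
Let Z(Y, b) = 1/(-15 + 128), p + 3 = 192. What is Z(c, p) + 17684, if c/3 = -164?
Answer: 1998293/113 ≈ 17684.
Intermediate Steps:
p = 189 (p = -3 + 192 = 189)
c = -492 (c = 3*(-164) = -492)
Z(Y, b) = 1/113
Z(c, p) + 17684 = 1/113 + 17684 = 1998293/113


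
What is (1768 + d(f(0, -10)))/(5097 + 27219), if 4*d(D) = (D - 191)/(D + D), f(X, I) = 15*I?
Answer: 2121941/38779200 ≈ 0.054719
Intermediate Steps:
d(D) = (-191 + D)/(8*D) (d(D) = ((D - 191)/(D + D))/4 = ((-191 + D)/((2*D)))/4 = ((-191 + D)*(1/(2*D)))/4 = ((-191 + D)/(2*D))/4 = (-191 + D)/(8*D))
(1768 + d(f(0, -10)))/(5097 + 27219) = (1768 + (-191 + 15*(-10))/(8*((15*(-10)))))/(5097 + 27219) = (1768 + (⅛)*(-191 - 150)/(-150))/32316 = (1768 + (⅛)*(-1/150)*(-341))*(1/32316) = (1768 + 341/1200)*(1/32316) = (2121941/1200)*(1/32316) = 2121941/38779200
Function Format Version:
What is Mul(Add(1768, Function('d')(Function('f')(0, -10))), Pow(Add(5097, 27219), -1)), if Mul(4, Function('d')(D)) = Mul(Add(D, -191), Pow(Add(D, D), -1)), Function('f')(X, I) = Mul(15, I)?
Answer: Rational(2121941, 38779200) ≈ 0.054719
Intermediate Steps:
Function('d')(D) = Mul(Rational(1, 8), Pow(D, -1), Add(-191, D)) (Function('d')(D) = Mul(Rational(1, 4), Mul(Add(D, -191), Pow(Add(D, D), -1))) = Mul(Rational(1, 4), Mul(Add(-191, D), Pow(Mul(2, D), -1))) = Mul(Rational(1, 4), Mul(Add(-191, D), Mul(Rational(1, 2), Pow(D, -1)))) = Mul(Rational(1, 4), Mul(Rational(1, 2), Pow(D, -1), Add(-191, D))) = Mul(Rational(1, 8), Pow(D, -1), Add(-191, D)))
Mul(Add(1768, Function('d')(Function('f')(0, -10))), Pow(Add(5097, 27219), -1)) = Mul(Add(1768, Mul(Rational(1, 8), Pow(Mul(15, -10), -1), Add(-191, Mul(15, -10)))), Pow(Add(5097, 27219), -1)) = Mul(Add(1768, Mul(Rational(1, 8), Pow(-150, -1), Add(-191, -150))), Pow(32316, -1)) = Mul(Add(1768, Mul(Rational(1, 8), Rational(-1, 150), -341)), Rational(1, 32316)) = Mul(Add(1768, Rational(341, 1200)), Rational(1, 32316)) = Mul(Rational(2121941, 1200), Rational(1, 32316)) = Rational(2121941, 38779200)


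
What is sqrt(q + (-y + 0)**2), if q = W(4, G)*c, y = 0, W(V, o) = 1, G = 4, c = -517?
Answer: I*sqrt(517) ≈ 22.738*I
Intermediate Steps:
q = -517 (q = 1*(-517) = -517)
sqrt(q + (-y + 0)**2) = sqrt(-517 + (-1*0 + 0)**2) = sqrt(-517 + (0 + 0)**2) = sqrt(-517 + 0**2) = sqrt(-517 + 0) = sqrt(-517) = I*sqrt(517)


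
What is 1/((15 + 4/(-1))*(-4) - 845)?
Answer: -1/889 ≈ -0.0011249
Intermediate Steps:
1/((15 + 4/(-1))*(-4) - 845) = 1/((15 + 4*(-1))*(-4) - 845) = 1/((15 - 4)*(-4) - 845) = 1/(11*(-4) - 845) = 1/(-44 - 845) = 1/(-889) = -1/889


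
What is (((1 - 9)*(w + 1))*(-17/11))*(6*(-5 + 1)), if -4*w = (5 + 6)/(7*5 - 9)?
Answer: -37944/143 ≈ -265.34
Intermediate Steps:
w = -11/104 (w = -(5 + 6)/(4*(7*5 - 9)) = -11/(4*(35 - 9)) = -11/(4*26) = -¼*11/26 = -11/104 ≈ -0.10577)
(((1 - 9)*(w + 1))*(-17/11))*(6*(-5 + 1)) = (((1 - 9)*(-11/104 + 1))*(-17/11))*(6*(-5 + 1)) = ((-8*93/104)*(-17*1/11))*(6*(-4)) = -93/13*(-17/11)*(-24) = (1581/143)*(-24) = -37944/143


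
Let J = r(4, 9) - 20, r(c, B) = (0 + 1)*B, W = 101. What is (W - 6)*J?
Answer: -1045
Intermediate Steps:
r(c, B) = B (r(c, B) = 1*B = B)
J = -11 (J = 9 - 20 = -11)
(W - 6)*J = (101 - 6)*(-11) = 95*(-11) = -1045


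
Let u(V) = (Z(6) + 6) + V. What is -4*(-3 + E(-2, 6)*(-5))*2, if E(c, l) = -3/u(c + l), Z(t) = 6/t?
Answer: 144/11 ≈ 13.091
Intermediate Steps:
u(V) = 7 + V (u(V) = (6/6 + 6) + V = (6*(⅙) + 6) + V = (1 + 6) + V = 7 + V)
E(c, l) = -3/(7 + c + l) (E(c, l) = -3/(7 + (c + l)) = -3/(7 + c + l))
-4*(-3 + E(-2, 6)*(-5))*2 = -4*(-3 - 3/(7 - 2 + 6)*(-5))*2 = -4*(-3 - 3/11*(-5))*2 = -4*(-3 + 15/11)*2 = -4*(-18/11)*2 = (72/11)*2 = 144/11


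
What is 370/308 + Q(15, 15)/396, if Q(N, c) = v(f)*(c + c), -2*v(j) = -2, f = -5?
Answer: 295/231 ≈ 1.2771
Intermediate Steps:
v(j) = 1 (v(j) = -1/2*(-2) = 1)
Q(N, c) = 2*c (Q(N, c) = 1*(c + c) = 1*(2*c) = 2*c)
370/308 + Q(15, 15)/396 = 370/308 + (2*15)/396 = 370*(1/308) + 30*(1/396) = 185/154 + 5/66 = 295/231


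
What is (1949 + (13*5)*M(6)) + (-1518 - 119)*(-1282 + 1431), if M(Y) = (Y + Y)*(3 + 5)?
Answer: -235724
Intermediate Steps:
M(Y) = 16*Y (M(Y) = (2*Y)*8 = 16*Y)
(1949 + (13*5)*M(6)) + (-1518 - 119)*(-1282 + 1431) = (1949 + (13*5)*(16*6)) + (-1518 - 119)*(-1282 + 1431) = (1949 + 65*96) - 1637*149 = (1949 + 6240) - 243913 = 8189 - 243913 = -235724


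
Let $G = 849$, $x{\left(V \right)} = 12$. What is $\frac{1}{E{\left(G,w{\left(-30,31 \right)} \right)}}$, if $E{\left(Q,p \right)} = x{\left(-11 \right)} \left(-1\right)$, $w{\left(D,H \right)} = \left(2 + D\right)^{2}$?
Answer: $- \frac{1}{12} \approx -0.083333$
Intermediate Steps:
$E{\left(Q,p \right)} = -12$ ($E{\left(Q,p \right)} = 12 \left(-1\right) = -12$)
$\frac{1}{E{\left(G,w{\left(-30,31 \right)} \right)}} = \frac{1}{-12} = - \frac{1}{12}$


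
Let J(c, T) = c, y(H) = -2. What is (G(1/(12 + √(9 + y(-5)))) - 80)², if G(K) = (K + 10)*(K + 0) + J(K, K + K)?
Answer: 2200150798952/352275361 + 4541818670*√7/352275361 ≈ 6279.7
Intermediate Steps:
G(K) = K + K*(10 + K) (G(K) = (K + 10)*(K + 0) + K = (10 + K)*K + K = K*(10 + K) + K = K + K*(10 + K))
(G(1/(12 + √(9 + y(-5)))) - 80)² = ((11 + 1/(12 + √(9 - 2)))/(12 + √(9 - 2)) - 80)² = ((11 + 1/(12 + √7))/(12 + √7) - 80)² = (-80 + (11 + 1/(12 + √7))/(12 + √7))²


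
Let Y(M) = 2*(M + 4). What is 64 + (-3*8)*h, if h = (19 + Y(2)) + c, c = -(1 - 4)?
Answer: -752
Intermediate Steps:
c = 3 (c = -1*(-3) = 3)
Y(M) = 8 + 2*M (Y(M) = 2*(4 + M) = 8 + 2*M)
h = 34 (h = (19 + (8 + 2*2)) + 3 = (19 + (8 + 4)) + 3 = (19 + 12) + 3 = 31 + 3 = 34)
64 + (-3*8)*h = 64 - 3*8*34 = 64 - 24*34 = 64 - 816 = -752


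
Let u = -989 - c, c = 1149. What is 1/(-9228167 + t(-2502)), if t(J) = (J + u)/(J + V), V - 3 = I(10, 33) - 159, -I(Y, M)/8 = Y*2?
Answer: -1409/13002484983 ≈ -1.0836e-7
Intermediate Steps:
I(Y, M) = -16*Y (I(Y, M) = -8*Y*2 = -16*Y)
u = -2138 (u = -989 - 1*1149 = -989 - 1149 = -2138)
V = -316 (V = 3 + (-16*10 - 159) = 3 + (-160 - 159) = 3 - 319 = -316)
t(J) = (-2138 + J)/(-316 + J) (t(J) = (J - 2138)/(J - 316) = (-2138 + J)/(-316 + J))
1/(-9228167 + t(-2502)) = 1/(-9228167 + (-2138 - 2502)/(-316 - 2502)) = 1/(-9228167 - 4640/(-2818)) = 1/(-9228167 - 1/2818*(-4640)) = 1/(-9228167 + 2320/1409) = 1/(-13002484983/1409) = -1409/13002484983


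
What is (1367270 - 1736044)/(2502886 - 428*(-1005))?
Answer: -184387/1466513 ≈ -0.12573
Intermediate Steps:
(1367270 - 1736044)/(2502886 - 428*(-1005)) = -368774/(2502886 + 430140) = -368774/2933026 = -368774*1/2933026 = -184387/1466513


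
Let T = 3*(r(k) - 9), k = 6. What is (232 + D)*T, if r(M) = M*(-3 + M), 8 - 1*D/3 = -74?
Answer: 12906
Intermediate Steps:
D = 246 (D = 24 - 3*(-74) = 24 + 222 = 246)
T = 27 (T = 3*(6*(-3 + 6) - 9) = 3*(6*3 - 9) = 3*(18 - 9) = 3*9 = 27)
(232 + D)*T = (232 + 246)*27 = 478*27 = 12906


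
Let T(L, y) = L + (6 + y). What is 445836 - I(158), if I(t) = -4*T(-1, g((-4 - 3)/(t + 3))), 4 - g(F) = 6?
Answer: 445848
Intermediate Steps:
g(F) = -2 (g(F) = 4 - 1*6 = 4 - 6 = -2)
T(L, y) = 6 + L + y
I(t) = -12 (I(t) = -4*(6 - 1 - 2) = -4*3 = -12)
445836 - I(158) = 445836 - 1*(-12) = 445836 + 12 = 445848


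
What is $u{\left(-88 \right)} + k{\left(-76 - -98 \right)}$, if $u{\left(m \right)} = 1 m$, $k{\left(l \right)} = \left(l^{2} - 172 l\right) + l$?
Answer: $-3366$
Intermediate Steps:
$k{\left(l \right)} = l^{2} - 171 l$
$u{\left(m \right)} = m$
$u{\left(-88 \right)} + k{\left(-76 - -98 \right)} = -88 + \left(-76 - -98\right) \left(-171 - -22\right) = -88 + \left(-76 + 98\right) \left(-171 + \left(-76 + 98\right)\right) = -88 + 22 \left(-171 + 22\right) = -88 + 22 \left(-149\right) = -88 - 3278 = -3366$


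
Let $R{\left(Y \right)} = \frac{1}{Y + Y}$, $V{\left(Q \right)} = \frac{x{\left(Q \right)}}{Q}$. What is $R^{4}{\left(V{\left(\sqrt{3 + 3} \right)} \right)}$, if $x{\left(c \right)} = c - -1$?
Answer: $\frac{657}{2500} - \frac{63 \sqrt{6}}{625} \approx 0.015891$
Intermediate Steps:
$x{\left(c \right)} = 1 + c$ ($x{\left(c \right)} = c + 1 = 1 + c$)
$V{\left(Q \right)} = \frac{1 + Q}{Q}$
$R{\left(Y \right)} = \frac{1}{2 Y}$
$R^{4}{\left(V{\left(\sqrt{3 + 3} \right)} \right)} = \left(\frac{1}{2 \frac{1 + \sqrt{3 + 3}}{\sqrt{3 + 3}}}\right)^{4} = \left(\frac{1}{2 \frac{1 + \sqrt{6}}{\sqrt{6}}}\right)^{4} = \left(\frac{1}{2 \frac{\sqrt{6}}{6} \left(1 + \sqrt{6}\right)}\right)^{4} = \left(\frac{1}{2 \frac{\sqrt{6} \left(1 + \sqrt{6}\right)}{6}}\right)^{4} = \left(\frac{\sqrt{6} \frac{1}{1 + \sqrt{6}}}{2}\right)^{4} = \left(\frac{\sqrt{6}}{2 \left(1 + \sqrt{6}\right)}\right)^{4} = \frac{9}{4 \left(1 + \sqrt{6}\right)^{4}}$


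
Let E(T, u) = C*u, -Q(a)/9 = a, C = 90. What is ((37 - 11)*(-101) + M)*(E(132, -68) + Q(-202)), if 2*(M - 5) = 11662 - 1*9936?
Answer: 7562916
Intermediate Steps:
Q(a) = -9*a
E(T, u) = 90*u
M = 868 (M = 5 + (11662 - 1*9936)/2 = 5 + (11662 - 9936)/2 = 5 + (1/2)*1726 = 5 + 863 = 868)
((37 - 11)*(-101) + M)*(E(132, -68) + Q(-202)) = ((37 - 11)*(-101) + 868)*(90*(-68) - 9*(-202)) = (26*(-101) + 868)*(-6120 + 1818) = (-2626 + 868)*(-4302) = -1758*(-4302) = 7562916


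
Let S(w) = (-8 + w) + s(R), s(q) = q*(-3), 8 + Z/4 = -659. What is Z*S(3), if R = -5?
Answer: -26680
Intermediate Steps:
Z = -2668 (Z = -32 + 4*(-659) = -32 - 2636 = -2668)
s(q) = -3*q
S(w) = 7 + w (S(w) = (-8 + w) - 3*(-5) = (-8 + w) + 15 = 7 + w)
Z*S(3) = -2668*(7 + 3) = -2668*10 = -26680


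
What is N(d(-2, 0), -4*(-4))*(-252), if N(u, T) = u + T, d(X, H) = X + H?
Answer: -3528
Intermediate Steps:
d(X, H) = H + X
N(u, T) = T + u
N(d(-2, 0), -4*(-4))*(-252) = (-4*(-4) + (0 - 2))*(-252) = (16 - 2)*(-252) = 14*(-252) = -3528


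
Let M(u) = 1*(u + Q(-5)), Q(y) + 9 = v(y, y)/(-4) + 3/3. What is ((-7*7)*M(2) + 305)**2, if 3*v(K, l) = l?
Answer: 48205249/144 ≈ 3.3476e+5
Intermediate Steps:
v(K, l) = l/3
Q(y) = -8 - y/12 (Q(y) = -9 + ((y/3)/(-4) + 3/3) = -9 + ((y/3)*(-1/4) + 3*(1/3)) = -9 + (-y/12 + 1) = -9 + (1 - y/12) = -8 - y/12)
M(u) = -91/12 + u (M(u) = 1*(u + (-8 - 1/12*(-5))) = 1*(u + (-8 + 5/12)) = 1*(u - 91/12) = 1*(-91/12 + u) = -91/12 + u)
((-7*7)*M(2) + 305)**2 = ((-7*7)*(-91/12 + 2) + 305)**2 = (-49*(-67/12) + 305)**2 = (3283/12 + 305)**2 = (6943/12)**2 = 48205249/144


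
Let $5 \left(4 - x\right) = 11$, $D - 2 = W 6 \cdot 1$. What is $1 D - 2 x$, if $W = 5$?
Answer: $\frac{142}{5} \approx 28.4$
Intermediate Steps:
$D = 32$ ($D = 2 + 5 \cdot 6 \cdot 1 = 2 + 30 \cdot 1 = 2 + 30 = 32$)
$x = \frac{9}{5}$ ($x = 4 - \frac{11}{5} = \frac{9}{5} \approx 1.8$)
$1 D - 2 x = 1 \cdot 32 - \frac{18}{5} = 32 - \frac{18}{5} = \frac{142}{5}$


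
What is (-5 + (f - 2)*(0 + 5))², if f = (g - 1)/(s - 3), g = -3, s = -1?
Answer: 100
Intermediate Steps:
f = 1 (f = (-3 - 1)/(-1 - 3) = -4/(-4) = -4*(-¼) = 1)
(-5 + (f - 2)*(0 + 5))² = (-5 + (1 - 2)*(0 + 5))² = (-5 - 1*5)² = (-5 - 5)² = (-10)² = 100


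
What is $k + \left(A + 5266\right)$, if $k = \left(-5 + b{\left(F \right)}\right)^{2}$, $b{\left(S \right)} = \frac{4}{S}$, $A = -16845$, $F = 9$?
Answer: $- \frac{936218}{81} \approx -11558.0$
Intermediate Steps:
$k = \frac{1681}{81}$ ($k = \left(-5 + \frac{4}{9}\right)^{2} = \left(- \frac{41}{9}\right)^{2} = \frac{1681}{81} \approx 20.753$)
$k + \left(A + 5266\right) = \frac{1681}{81} + \left(-16845 + 5266\right) = \frac{1681}{81} - 11579 = - \frac{936218}{81}$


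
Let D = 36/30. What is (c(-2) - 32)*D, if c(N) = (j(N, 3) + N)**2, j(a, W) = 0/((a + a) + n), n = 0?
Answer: -168/5 ≈ -33.600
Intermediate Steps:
j(a, W) = 0 (j(a, W) = 0/((a + a) + 0) = 0/(2*a + 0) = 0/((2*a)) = 0*(1/(2*a)) = 0)
D = 6/5 (D = 36*(1/30) = 6/5 ≈ 1.2000)
c(N) = N**2 (c(N) = (0 + N)**2 = N**2)
(c(-2) - 32)*D = ((-2)**2 - 32)*(6/5) = (4 - 32)*(6/5) = -28*6/5 = -168/5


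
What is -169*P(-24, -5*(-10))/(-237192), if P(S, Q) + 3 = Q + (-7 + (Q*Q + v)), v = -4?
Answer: 53573/29649 ≈ 1.8069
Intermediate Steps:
P(S, Q) = -14 + Q + Q² (P(S, Q) = -3 + (Q + (-7 + (Q*Q - 4))) = -3 + (Q + (-7 + (Q² - 4))) = -3 + (Q + (-7 + (-4 + Q²))) = -3 + (Q + (-11 + Q²)) = -3 + (-11 + Q + Q²) = -14 + Q + Q²)
-169*P(-24, -5*(-10))/(-237192) = -169*(-14 - 5*(-10) + (-5*(-10))²)/(-237192) = -169*(-14 + 50 + 50²)*(-1/237192) = -169*(-14 + 50 + 2500)*(-1/237192) = -169*2536*(-1/237192) = -428584*(-1/237192) = 53573/29649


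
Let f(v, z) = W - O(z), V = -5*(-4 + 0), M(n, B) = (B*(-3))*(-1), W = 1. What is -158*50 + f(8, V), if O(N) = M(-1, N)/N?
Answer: -7902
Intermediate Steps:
M(n, B) = 3*B (M(n, B) = -3*B*(-1) = 3*B)
O(N) = 3 (O(N) = (3*N)/N = 3)
V = 20 (V = -5*(-4) = 20)
f(v, z) = -2 (f(v, z) = 1 - 1*3 = 1 - 3 = -2)
-158*50 + f(8, V) = -158*50 - 2 = -7900 - 2 = -7902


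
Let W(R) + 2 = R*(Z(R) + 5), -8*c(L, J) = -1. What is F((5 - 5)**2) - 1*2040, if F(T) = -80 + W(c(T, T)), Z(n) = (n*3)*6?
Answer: -67875/32 ≈ -2121.1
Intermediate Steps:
c(L, J) = 1/8 (c(L, J) = -1/8*(-1) = 1/8)
Z(n) = 18*n (Z(n) = (3*n)*6 = 18*n)
W(R) = -2 + R*(5 + 18*R) (W(R) = -2 + R*(18*R + 5) = -2 + R*(5 + 18*R))
F(T) = -2595/32 (F(T) = -80 + (-2 + 5*(1/8) + 18*(1/8)**2) = -80 + (-2 + 5/8 + 18*(1/64)) = -80 + (-2 + 5/8 + 9/32) = -80 - 35/32 = -2595/32)
F((5 - 5)**2) - 1*2040 = -2595/32 - 1*2040 = -2595/32 - 2040 = -67875/32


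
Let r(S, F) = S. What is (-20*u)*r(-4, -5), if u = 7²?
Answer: 3920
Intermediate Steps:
u = 49
(-20*u)*r(-4, -5) = -20*49*(-4) = -980*(-4) = 3920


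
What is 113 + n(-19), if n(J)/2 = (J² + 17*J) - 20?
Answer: 149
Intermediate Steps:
n(J) = -40 + 2*J² + 34*J (n(J) = 2*((J² + 17*J) - 20) = 2*(-20 + J² + 17*J) = -40 + 2*J² + 34*J)
113 + n(-19) = 113 + (-40 + 2*(-19)² + 34*(-19)) = 113 + (-40 + 2*361 - 646) = 113 + (-40 + 722 - 646) = 113 + 36 = 149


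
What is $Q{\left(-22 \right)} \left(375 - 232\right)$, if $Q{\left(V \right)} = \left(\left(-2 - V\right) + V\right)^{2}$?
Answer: $572$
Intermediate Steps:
$Q{\left(V \right)} = 4$ ($Q{\left(V \right)} = \left(-2\right)^{2} = 4$)
$Q{\left(-22 \right)} \left(375 - 232\right) = 4 \left(375 - 232\right) = 4 \cdot 143 = 572$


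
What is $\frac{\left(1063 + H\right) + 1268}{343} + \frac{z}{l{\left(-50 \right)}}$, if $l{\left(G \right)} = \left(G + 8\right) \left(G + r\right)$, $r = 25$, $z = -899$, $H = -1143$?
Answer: $\frac{134149}{51450} \approx 2.6074$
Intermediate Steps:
$l{\left(G \right)} = \left(8 + G\right) \left(25 + G\right)$ ($l{\left(G \right)} = \left(G + 8\right) \left(G + 25\right) = \left(8 + G\right) \left(25 + G\right)$)
$\frac{\left(1063 + H\right) + 1268}{343} + \frac{z}{l{\left(-50 \right)}} = \frac{\left(1063 - 1143\right) + 1268}{343} - \frac{899}{200 + \left(-50\right)^{2} + 33 \left(-50\right)} = \left(-80 + 1268\right) \frac{1}{343} - \frac{899}{200 + 2500 - 1650} = 1188 \cdot \frac{1}{343} - \frac{899}{1050} = \frac{1188}{343} - \frac{899}{1050} = \frac{134149}{51450}$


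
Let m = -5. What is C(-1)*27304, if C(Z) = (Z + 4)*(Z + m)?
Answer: -491472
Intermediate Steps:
C(Z) = (-5 + Z)*(4 + Z) (C(Z) = (Z + 4)*(Z - 5) = (4 + Z)*(-5 + Z) = (-5 + Z)*(4 + Z))
C(-1)*27304 = (-20 + (-1)² - 1*(-1))*27304 = (-20 + 1 + 1)*27304 = -18*27304 = -491472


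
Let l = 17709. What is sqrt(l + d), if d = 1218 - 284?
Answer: sqrt(18643) ≈ 136.54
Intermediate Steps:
d = 934
sqrt(l + d) = sqrt(17709 + 934) = sqrt(18643)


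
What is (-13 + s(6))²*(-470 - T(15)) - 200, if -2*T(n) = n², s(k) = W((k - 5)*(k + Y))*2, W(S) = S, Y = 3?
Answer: -18275/2 ≈ -9137.5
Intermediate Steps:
s(k) = 2*(-5 + k)*(3 + k) (s(k) = ((k - 5)*(k + 3))*2 = ((-5 + k)*(3 + k))*2 = 2*(-5 + k)*(3 + k))
T(n) = -n²/2
(-13 + s(6))²*(-470 - T(15)) - 200 = (-13 + (-30 - 4*6 + 2*6²))²*(-470 - (-1)*15²/2) - 200 = (-13 + (-30 - 24 + 2*36))²*(-470 - (-1)*225/2) - 200 = (-13 + (-30 - 24 + 72))²*(-470 - 1*(-225/2)) - 200 = (-13 + 18)²*(-470 + 225/2) - 200 = 5²*(-715/2) - 200 = 25*(-715/2) - 200 = -17875/2 - 200 = -18275/2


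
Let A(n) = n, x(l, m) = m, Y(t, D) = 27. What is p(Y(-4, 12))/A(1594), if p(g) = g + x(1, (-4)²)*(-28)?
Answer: -421/1594 ≈ -0.26412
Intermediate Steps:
p(g) = -448 + g (p(g) = g + (-4)²*(-28) = g + 16*(-28) = g - 448 = -448 + g)
p(Y(-4, 12))/A(1594) = (-448 + 27)/1594 = -421*1/1594 = -421/1594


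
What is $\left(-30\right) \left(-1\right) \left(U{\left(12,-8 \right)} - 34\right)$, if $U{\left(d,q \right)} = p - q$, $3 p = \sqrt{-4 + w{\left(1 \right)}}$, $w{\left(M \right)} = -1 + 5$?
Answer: $-780$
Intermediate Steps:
$w{\left(M \right)} = 4$
$p = 0$ ($p = \frac{\sqrt{-4 + 4}}{3} = \frac{\sqrt{0}}{3} = \frac{1}{3} \cdot 0 = 0$)
$U{\left(d,q \right)} = - q$ ($U{\left(d,q \right)} = 0 - q = - q$)
$\left(-30\right) \left(-1\right) \left(U{\left(12,-8 \right)} - 34\right) = \left(-30\right) \left(-1\right) \left(\left(-1\right) \left(-8\right) - 34\right) = 30 \left(8 - 34\right) = 30 \left(-26\right) = -780$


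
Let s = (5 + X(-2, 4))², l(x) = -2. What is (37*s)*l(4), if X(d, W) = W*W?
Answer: -32634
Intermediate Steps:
X(d, W) = W²
s = 441 (s = (5 + 4²)² = (5 + 16)² = 21² = 441)
(37*s)*l(4) = (37*441)*(-2) = 16317*(-2) = -32634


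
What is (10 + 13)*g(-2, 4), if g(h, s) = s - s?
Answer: 0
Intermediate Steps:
g(h, s) = 0
(10 + 13)*g(-2, 4) = (10 + 13)*0 = 23*0 = 0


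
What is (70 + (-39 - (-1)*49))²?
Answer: 6400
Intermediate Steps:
(70 + (-39 - (-1)*49))² = (70 + (-39 - 1*(-49)))² = (70 + (-39 + 49))² = (70 + 10)² = 80² = 6400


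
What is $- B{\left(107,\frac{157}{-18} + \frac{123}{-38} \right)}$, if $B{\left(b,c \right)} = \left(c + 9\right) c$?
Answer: $- \frac{1034770}{29241} \approx -35.388$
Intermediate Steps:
$B{\left(b,c \right)} = c \left(9 + c\right)$ ($B{\left(b,c \right)} = \left(9 + c\right) c = c \left(9 + c\right)$)
$- B{\left(107,\frac{157}{-18} + \frac{123}{-38} \right)} = - \left(\frac{157}{-18} + \frac{123}{-38}\right) \left(9 + \left(\frac{157}{-18} + \frac{123}{-38}\right)\right) = - \left(157 \left(- \frac{1}{18}\right) + 123 \left(- \frac{1}{38}\right)\right) \left(9 + \left(157 \left(- \frac{1}{18}\right) + 123 \left(- \frac{1}{38}\right)\right)\right) = - \left(- \frac{157}{18} - \frac{123}{38}\right) \left(9 - \frac{2045}{171}\right) = - \frac{\left(-2045\right) \left(9 - \frac{2045}{171}\right)}{171} = - \frac{\left(-2045\right) \left(-506\right)}{171 \cdot 171} = \left(-1\right) \frac{1034770}{29241} = - \frac{1034770}{29241}$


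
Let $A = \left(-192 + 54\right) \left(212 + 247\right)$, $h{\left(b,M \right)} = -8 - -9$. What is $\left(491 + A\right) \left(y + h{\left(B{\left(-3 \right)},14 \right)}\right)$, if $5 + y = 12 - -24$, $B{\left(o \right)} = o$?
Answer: $-2011232$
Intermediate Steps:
$h{\left(b,M \right)} = 1$ ($h{\left(b,M \right)} = -8 + 9 = 1$)
$y = 31$ ($y = -5 + \left(12 - -24\right) = -5 + \left(12 + 24\right) = -5 + 36 = 31$)
$A = -63342$ ($A = \left(-138\right) 459 = -63342$)
$\left(491 + A\right) \left(y + h{\left(B{\left(-3 \right)},14 \right)}\right) = \left(491 - 63342\right) \left(31 + 1\right) = \left(-62851\right) 32 = -2011232$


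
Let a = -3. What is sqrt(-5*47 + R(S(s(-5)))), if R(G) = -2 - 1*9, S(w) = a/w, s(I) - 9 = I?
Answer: I*sqrt(246) ≈ 15.684*I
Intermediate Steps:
s(I) = 9 + I
S(w) = -3/w
R(G) = -11 (R(G) = -2 - 9 = -11)
sqrt(-5*47 + R(S(s(-5)))) = sqrt(-5*47 - 11) = sqrt(-235 - 11) = sqrt(-246) = I*sqrt(246)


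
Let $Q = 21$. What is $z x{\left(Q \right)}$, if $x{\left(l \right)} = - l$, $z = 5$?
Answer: $-105$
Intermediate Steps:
$z x{\left(Q \right)} = 5 \left(\left(-1\right) 21\right) = 5 \left(-21\right) = -105$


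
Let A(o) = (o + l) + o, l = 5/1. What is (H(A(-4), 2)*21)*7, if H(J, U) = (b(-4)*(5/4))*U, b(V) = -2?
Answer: -735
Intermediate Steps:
l = 5 (l = 5*1 = 5)
A(o) = 5 + 2*o (A(o) = (o + 5) + o = (5 + o) + o = 5 + 2*o)
H(J, U) = -5*U/2 (H(J, U) = (-10/4)*U = (-2*5/4)*U = -5*U/2)
(H(A(-4), 2)*21)*7 = (-5/2*2*21)*7 = -5*21*7 = -105*7 = -735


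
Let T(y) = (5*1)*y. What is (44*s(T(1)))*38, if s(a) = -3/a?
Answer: -5016/5 ≈ -1003.2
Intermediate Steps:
T(y) = 5*y
(44*s(T(1)))*38 = (44*(-3/(5*1)))*38 = (44*(-3/5))*38 = -132/5*38 = -5016/5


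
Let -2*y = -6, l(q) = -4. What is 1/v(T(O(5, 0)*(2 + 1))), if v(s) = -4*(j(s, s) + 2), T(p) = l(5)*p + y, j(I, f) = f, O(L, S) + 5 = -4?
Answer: -1/452 ≈ -0.0022124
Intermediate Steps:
O(L, S) = -9 (O(L, S) = -5 - 4 = -9)
y = 3 (y = -½*(-6) = 3)
T(p) = 3 - 4*p (T(p) = -4*p + 3 = 3 - 4*p)
v(s) = -8 - 4*s (v(s) = -4*(s + 2) = -4*(2 + s) = -8 - 4*s)
1/v(T(O(5, 0)*(2 + 1))) = 1/(-8 - 4*(3 - (-36)*(2 + 1))) = 1/(-8 - 4*(3 - (-36)*3)) = 1/(-8 - 4*(3 - 4*(-27))) = 1/(-8 - 4*(3 + 108)) = 1/(-8 - 4*111) = 1/(-8 - 444) = 1/(-452) = -1/452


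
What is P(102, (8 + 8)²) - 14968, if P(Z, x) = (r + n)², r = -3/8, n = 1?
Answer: -957927/64 ≈ -14968.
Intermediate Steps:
r = -3/8 (r = -3*⅛ = -3/8 ≈ -0.37500)
P(Z, x) = 25/64 (P(Z, x) = (-3/8 + 1)² = (5/8)² = 25/64)
P(102, (8 + 8)²) - 14968 = 25/64 - 14968 = -957927/64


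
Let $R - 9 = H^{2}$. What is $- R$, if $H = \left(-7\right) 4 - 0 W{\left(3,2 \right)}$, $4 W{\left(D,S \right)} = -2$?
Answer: $-793$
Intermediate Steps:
$W{\left(D,S \right)} = - \frac{1}{2}$ ($W{\left(D,S \right)} = \frac{1}{4} \left(-2\right) = - \frac{1}{2}$)
$H = -28$ ($H = \left(-7\right) 4 - 0 \left(- \frac{1}{2}\right) = -28 - 0 = -28 + 0 = -28$)
$R = 793$ ($R = 9 + \left(-28\right)^{2} = 9 + 784 = 793$)
$- R = \left(-1\right) 793 = -793$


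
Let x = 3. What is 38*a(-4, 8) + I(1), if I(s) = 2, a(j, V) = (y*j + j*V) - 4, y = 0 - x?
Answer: -910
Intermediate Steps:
y = -3 (y = 0 - 1*3 = 0 - 3 = -3)
a(j, V) = -4 - 3*j + V*j (a(j, V) = (-3*j + j*V) - 4 = (-3*j + V*j) - 4 = -4 - 3*j + V*j)
38*a(-4, 8) + I(1) = 38*(-4 - 3*(-4) + 8*(-4)) + 2 = 38*(-4 + 12 - 32) + 2 = 38*(-24) + 2 = -912 + 2 = -910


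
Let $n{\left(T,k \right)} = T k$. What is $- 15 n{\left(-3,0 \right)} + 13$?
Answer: $13$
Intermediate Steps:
$- 15 n{\left(-3,0 \right)} + 13 = - 15 \left(\left(-3\right) 0\right) + 13 = \left(-15\right) 0 + 13 = 0 + 13 = 13$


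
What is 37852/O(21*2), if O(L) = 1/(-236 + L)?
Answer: -7343288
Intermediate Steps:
37852/O(21*2) = 37852/(1/(-236 + 21*2)) = 37852/(1/(-236 + 42)) = 37852/(1/(-194)) = 37852/(-1/194) = 37852*(-194) = -7343288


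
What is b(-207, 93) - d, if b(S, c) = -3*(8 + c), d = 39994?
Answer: -40297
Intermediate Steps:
b(S, c) = -24 - 3*c
b(-207, 93) - d = (-24 - 3*93) - 1*39994 = (-24 - 279) - 39994 = -303 - 39994 = -40297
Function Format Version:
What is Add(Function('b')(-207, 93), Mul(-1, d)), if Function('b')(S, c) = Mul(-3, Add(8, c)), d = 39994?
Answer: -40297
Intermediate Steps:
Function('b')(S, c) = Add(-24, Mul(-3, c))
Add(Function('b')(-207, 93), Mul(-1, d)) = Add(Add(-24, Mul(-3, 93)), Mul(-1, 39994)) = Add(Add(-24, -279), -39994) = Add(-303, -39994) = -40297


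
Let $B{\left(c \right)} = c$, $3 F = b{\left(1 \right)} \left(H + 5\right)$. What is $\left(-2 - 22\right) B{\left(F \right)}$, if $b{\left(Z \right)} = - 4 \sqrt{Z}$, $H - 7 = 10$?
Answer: $704$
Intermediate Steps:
$H = 17$ ($H = 7 + 10 = 17$)
$F = - \frac{88}{3}$ ($F = \frac{- 4 \sqrt{1} \left(17 + 5\right)}{3} = \frac{\left(-4\right) 1 \cdot 22}{3} = \frac{\left(-4\right) 22}{3} = \frac{1}{3} \left(-88\right) = - \frac{88}{3} \approx -29.333$)
$\left(-2 - 22\right) B{\left(F \right)} = \left(-2 - 22\right) \left(- \frac{88}{3}\right) = \left(-24\right) \left(- \frac{88}{3}\right) = 704$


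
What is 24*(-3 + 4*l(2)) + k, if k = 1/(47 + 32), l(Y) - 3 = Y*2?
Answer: 47401/79 ≈ 600.01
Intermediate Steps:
l(Y) = 3 + 2*Y (l(Y) = 3 + Y*2 = 3 + 2*Y)
k = 1/79 ≈ 0.012658
24*(-3 + 4*l(2)) + k = 24*(-3 + 4*(3 + 2*2)) + 1/79 = 24*(-3 + 4*(3 + 4)) + 1/79 = 24*(-3 + 4*7) + 1/79 = 24*(-3 + 28) + 1/79 = 24*25 + 1/79 = 600 + 1/79 = 47401/79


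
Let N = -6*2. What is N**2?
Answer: 144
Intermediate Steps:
N = -12
N**2 = (-12)**2 = 144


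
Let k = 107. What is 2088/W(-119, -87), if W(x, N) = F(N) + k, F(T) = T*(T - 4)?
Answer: 261/1003 ≈ 0.26022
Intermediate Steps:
F(T) = T*(-4 + T)
W(x, N) = 107 + N*(-4 + N) (W(x, N) = N*(-4 + N) + 107 = 107 + N*(-4 + N))
2088/W(-119, -87) = 2088/(107 - 87*(-4 - 87)) = 2088/(107 - 87*(-91)) = 2088/(107 + 7917) = 2088/8024 = 2088*(1/8024) = 261/1003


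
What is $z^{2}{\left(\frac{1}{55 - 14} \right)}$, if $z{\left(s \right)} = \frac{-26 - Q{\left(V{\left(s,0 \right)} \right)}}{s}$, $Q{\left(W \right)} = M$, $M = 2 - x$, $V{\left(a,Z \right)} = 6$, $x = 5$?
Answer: $889249$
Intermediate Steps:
$M = -3$ ($M = 2 - 5 = -3$)
$Q{\left(W \right)} = -3$
$z{\left(s \right)} = - \frac{23}{s}$ ($z{\left(s \right)} = \frac{-26 - -3}{s} = \frac{-26 + 3}{s} = - \frac{23}{s}$)
$z^{2}{\left(\frac{1}{55 - 14} \right)} = \left(- \frac{23}{\frac{1}{55 - 14}}\right)^{2} = \left(- \frac{23}{\frac{1}{41}}\right)^{2} = \left(- 23 \frac{1}{\frac{1}{41}}\right)^{2} = \left(\left(-23\right) 41\right)^{2} = \left(-943\right)^{2} = 889249$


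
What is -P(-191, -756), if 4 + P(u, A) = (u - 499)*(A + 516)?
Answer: -165596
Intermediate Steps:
P(u, A) = -4 + (-499 + u)*(516 + A) (P(u, A) = -4 + (u - 499)*(A + 516) = -4 + (-499 + u)*(516 + A))
-P(-191, -756) = -(-257488 - 499*(-756) + 516*(-191) - 756*(-191)) = -(-257488 + 377244 - 98556 + 144396) = -1*165596 = -165596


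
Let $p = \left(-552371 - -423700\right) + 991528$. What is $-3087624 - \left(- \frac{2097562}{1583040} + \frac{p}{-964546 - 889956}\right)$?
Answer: $- \frac{133301316389806537}{43172806560} \approx -3.0876 \cdot 10^{6}$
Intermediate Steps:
$p = 862857$ ($p = \left(-552371 + 423700\right) + 991528 = -128671 + 991528 = 862857$)
$-3087624 - \left(- \frac{2097562}{1583040} + \frac{p}{-964546 - 889956}\right) = -3087624 - \left(- \frac{2097562}{1583040} + \frac{862857}{-964546 - 889956}\right) = -3087624 - \left(\left(-2097562\right) \frac{1}{1583040} + \frac{862857}{-1854502}\right) = -3087624 - \left(- \frac{61693}{46560} + 862857 \left(- \frac{1}{1854502}\right)\right) = -3087624 - \left(- \frac{61693}{46560} - \frac{862857}{1854502}\right) = -3087624 - - \frac{77292206903}{43172806560} = -3087624 + \frac{77292206903}{43172806560} = - \frac{133301316389806537}{43172806560}$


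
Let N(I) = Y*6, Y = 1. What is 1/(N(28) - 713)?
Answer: -1/707 ≈ -0.0014144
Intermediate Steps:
N(I) = 6 (N(I) = 1*6 = 6)
1/(N(28) - 713) = 1/(6 - 713) = 1/(-707) = -1/707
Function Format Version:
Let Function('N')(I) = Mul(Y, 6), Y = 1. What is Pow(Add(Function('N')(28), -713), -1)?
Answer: Rational(-1, 707) ≈ -0.0014144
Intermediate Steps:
Function('N')(I) = 6 (Function('N')(I) = Mul(1, 6) = 6)
Pow(Add(Function('N')(28), -713), -1) = Pow(Add(6, -713), -1) = Pow(-707, -1) = Rational(-1, 707)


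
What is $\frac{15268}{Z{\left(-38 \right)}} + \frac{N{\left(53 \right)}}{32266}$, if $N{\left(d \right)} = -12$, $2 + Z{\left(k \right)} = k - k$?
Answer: $- \frac{123159328}{16133} \approx -7634.0$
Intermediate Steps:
$Z{\left(k \right)} = -2$ ($Z{\left(k \right)} = -2 + \left(k - k\right) = -2 + 0 = -2$)
$\frac{15268}{Z{\left(-38 \right)}} + \frac{N{\left(53 \right)}}{32266} = \frac{15268}{-2} - \frac{12}{32266} = 15268 \left(- \frac{1}{2}\right) - \frac{6}{16133} = -7634 - \frac{6}{16133} = - \frac{123159328}{16133}$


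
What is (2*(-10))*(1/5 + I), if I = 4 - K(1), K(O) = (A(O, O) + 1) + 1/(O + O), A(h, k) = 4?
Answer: 26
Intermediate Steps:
K(O) = 5 + 1/(2*O) (K(O) = (4 + 1) + 1/(O + O) = 5 + 1/(2*O))
I = -3/2 (I = 4 - (5 + (½)/1) = 4 - (5 + (½)*1) = 4 - (5 + ½) = 4 - 1*11/2 = 4 - 11/2 = -3/2 ≈ -1.5000)
(2*(-10))*(1/5 + I) = (2*(-10))*(1/5 - 3/2) = -20*(⅕ - 3/2) = -20*(-13/10) = 26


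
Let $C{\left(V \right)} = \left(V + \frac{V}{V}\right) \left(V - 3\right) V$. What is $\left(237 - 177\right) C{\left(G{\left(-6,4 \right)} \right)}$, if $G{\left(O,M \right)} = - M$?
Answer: $-5040$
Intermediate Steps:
$C{\left(V \right)} = V \left(1 + V\right) \left(-3 + V\right)$ ($C{\left(V \right)} = \left(V + 1\right) \left(-3 + V\right) V = \left(1 + V\right) \left(-3 + V\right) V = V \left(1 + V\right) \left(-3 + V\right)$)
$\left(237 - 177\right) C{\left(G{\left(-6,4 \right)} \right)} = \left(237 - 177\right) \left(-1\right) 4 \left(-3 + \left(\left(-1\right) 4\right)^{2} - 2 \left(\left(-1\right) 4\right)\right) = 60 \left(- 4 \left(-3 + \left(-4\right)^{2} - -8\right)\right) = 60 \left(- 4 \left(-3 + 16 + 8\right)\right) = 60 \left(\left(-4\right) 21\right) = 60 \left(-84\right) = -5040$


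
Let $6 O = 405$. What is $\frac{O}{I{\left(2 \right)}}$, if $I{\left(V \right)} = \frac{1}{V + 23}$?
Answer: $\frac{3375}{2} \approx 1687.5$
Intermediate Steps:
$O = \frac{135}{2}$ ($O = \frac{1}{6} \cdot 405 = \frac{135}{2} \approx 67.5$)
$I{\left(V \right)} = \frac{1}{23 + V}$
$\frac{O}{I{\left(2 \right)}} = \frac{135}{2 \frac{1}{23 + 2}} = \frac{135}{2 \cdot \frac{1}{25}} = \frac{135 \frac{1}{\frac{1}{25}}}{2} = \frac{135}{2} \cdot 25 = \frac{3375}{2}$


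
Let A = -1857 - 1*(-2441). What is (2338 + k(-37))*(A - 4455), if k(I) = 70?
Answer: -9321368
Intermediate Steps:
A = 584 (A = -1857 + 2441 = 584)
(2338 + k(-37))*(A - 4455) = (2338 + 70)*(584 - 4455) = 2408*(-3871) = -9321368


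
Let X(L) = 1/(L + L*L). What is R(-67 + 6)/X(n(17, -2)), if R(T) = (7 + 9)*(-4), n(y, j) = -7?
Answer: -2688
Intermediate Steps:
X(L) = 1/(L + L²)
R(T) = -64 (R(T) = 16*(-4) = -64)
R(-67 + 6)/X(n(17, -2)) = -64/(1/((-7)*(1 - 7))) = -64/((-⅐/(-6))) = -64/((-⅐*(-⅙))) = -64/1/42 = -64*42 = -2688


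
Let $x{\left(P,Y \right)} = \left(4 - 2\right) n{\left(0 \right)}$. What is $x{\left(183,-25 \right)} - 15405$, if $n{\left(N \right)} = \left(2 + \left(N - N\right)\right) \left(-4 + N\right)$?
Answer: $-15421$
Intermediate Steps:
$n{\left(N \right)} = -8 + 2 N$ ($n{\left(N \right)} = \left(2 + 0\right) \left(-4 + N\right) = 2 \left(-4 + N\right) = -8 + 2 N$)
$x{\left(P,Y \right)} = -16$ ($x{\left(P,Y \right)} = \left(4 - 2\right) \left(-8 + 2 \cdot 0\right) = 2 \left(-8 + 0\right) = 2 \left(-8\right) = -16$)
$x{\left(183,-25 \right)} - 15405 = -16 - 15405 = -15421$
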